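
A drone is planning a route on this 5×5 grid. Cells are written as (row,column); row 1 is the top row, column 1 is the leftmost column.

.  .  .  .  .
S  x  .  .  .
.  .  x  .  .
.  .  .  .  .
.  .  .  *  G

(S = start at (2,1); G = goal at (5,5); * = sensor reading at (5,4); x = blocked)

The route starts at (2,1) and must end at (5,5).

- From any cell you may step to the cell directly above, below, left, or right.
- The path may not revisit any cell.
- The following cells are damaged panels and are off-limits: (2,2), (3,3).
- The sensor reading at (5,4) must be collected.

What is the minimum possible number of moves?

7

Any route passes through (5,4) somewhere between (2,1) and (5,5). Summing Manhattan distances along the two legs ((2,1) → (5,4) → (5,5)) gives a lower bound of 6 + 1 = 7 moves.
A route of 7 moves achieves this: (2,1) → (3,1) → (4,1) → (5,1) → (5,2) → (5,3) → (5,4) → (5,5).
Since 7 matches the lower bound, it is optimal.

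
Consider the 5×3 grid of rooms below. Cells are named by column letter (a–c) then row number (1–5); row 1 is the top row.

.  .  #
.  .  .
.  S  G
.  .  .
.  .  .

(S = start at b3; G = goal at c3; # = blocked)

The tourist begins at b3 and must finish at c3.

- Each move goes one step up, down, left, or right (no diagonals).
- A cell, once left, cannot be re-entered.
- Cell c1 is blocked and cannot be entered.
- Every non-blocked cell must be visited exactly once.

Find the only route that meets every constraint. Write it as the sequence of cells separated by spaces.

b3 b4 c4 c5 b5 a5 a4 a3 a2 a1 b1 b2 c2 c3

Need to visit all 14 open cells exactly once, starting at b3 and ending at c3.
Route from b3: down 1 to b4, right 1 to c4, down 1 to c5, left 2 to a5, up 4 to a1, right 1 to b1, down 1 to b2, right 1 to c2, down 1 to c3 — 13 moves in all.
Check: all 14 open cells covered.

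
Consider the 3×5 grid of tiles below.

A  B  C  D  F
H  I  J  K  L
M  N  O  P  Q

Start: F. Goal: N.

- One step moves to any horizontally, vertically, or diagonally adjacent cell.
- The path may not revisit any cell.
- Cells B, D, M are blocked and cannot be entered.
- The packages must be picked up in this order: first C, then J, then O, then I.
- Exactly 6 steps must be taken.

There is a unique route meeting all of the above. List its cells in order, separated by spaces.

F K C J O I N

The waypoints must appear in the order C, J, O, I, with no cell reused.
Route from F: down-left 1 to K, up-left 1 to C, down 2 to O, up-left 1 to I, down 1 to N — 6 moves in all.
Check: order respected (C at step 2, J at step 3, O at step 4, I at step 5); 6 moves as required.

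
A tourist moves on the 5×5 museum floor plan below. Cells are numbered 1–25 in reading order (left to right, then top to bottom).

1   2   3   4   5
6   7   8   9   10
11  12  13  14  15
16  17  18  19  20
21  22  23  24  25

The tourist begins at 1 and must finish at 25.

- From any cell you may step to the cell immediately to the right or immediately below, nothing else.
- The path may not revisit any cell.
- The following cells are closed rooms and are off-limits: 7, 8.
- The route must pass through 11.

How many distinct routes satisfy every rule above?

15

A right/down-only route from 1 to 25 makes exactly 4 down-moves and 4 right-moves in some order.
With no other constraints that would be C(8,4) = 70 routes.
Split at 11 and multiply the segment counts (each segment already excludes blocked cells): 1→11: 1; 11→25: 15; product = 15.
That gives 15 routes.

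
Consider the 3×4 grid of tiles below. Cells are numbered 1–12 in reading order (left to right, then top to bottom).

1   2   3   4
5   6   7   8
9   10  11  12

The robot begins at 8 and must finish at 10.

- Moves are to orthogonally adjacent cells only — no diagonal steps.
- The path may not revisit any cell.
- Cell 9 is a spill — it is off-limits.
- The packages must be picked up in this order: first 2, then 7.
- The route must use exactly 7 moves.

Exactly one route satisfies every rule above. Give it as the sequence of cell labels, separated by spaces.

8 4 3 2 6 7 11 10

The waypoints must appear in the order 2, 7, with no cell reused.
Route from 8: up to 4, 2× left (reaching 2), down to 6, right to 7, down to 11, left to 10 — 7 moves in all.
Check: order respected (2 at step 3, 7 at step 5); 7 moves as required.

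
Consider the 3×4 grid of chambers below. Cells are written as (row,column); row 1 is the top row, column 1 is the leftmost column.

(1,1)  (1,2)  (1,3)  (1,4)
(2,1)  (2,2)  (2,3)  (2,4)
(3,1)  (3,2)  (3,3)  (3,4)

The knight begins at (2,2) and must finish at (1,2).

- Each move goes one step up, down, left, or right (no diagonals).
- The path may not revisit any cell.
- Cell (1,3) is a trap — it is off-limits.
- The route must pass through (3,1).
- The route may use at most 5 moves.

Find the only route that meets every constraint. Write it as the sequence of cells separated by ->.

(2,2) -> (3,2) -> (3,1) -> (2,1) -> (1,1) -> (1,2)

Any route must reach (3,1) and still end at (1,2) within 5 moves, so the order of the required stops is forced.
Route from (2,2): down 1 to (3,2), left 1 to (3,1), up 2 to (1,1), right 1 to (1,2) — 5 moves in all.
Check: all required cells visited; 5 ≤ 5 moves.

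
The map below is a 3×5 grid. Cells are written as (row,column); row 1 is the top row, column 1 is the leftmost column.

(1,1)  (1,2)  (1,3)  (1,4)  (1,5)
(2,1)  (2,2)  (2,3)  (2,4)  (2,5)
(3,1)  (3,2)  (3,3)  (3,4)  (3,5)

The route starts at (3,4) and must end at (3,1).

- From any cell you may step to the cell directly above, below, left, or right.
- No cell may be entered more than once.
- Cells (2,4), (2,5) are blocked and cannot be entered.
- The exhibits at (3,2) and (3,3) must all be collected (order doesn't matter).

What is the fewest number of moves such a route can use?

3

Any route passes through (3,2) and (3,3) in some order between (3,4) and (3,1). Summing Manhattan distances along each leg and taking the cheapest ordering ((3,4) → (3,3) → (3,2) → (3,1)) gives a lower bound of 1 + 1 + 1 = 3 moves.
A route of 3 moves achieves this: (3,4) → (3,3) → (3,2) → (3,1).
Since 3 matches the lower bound, it is optimal.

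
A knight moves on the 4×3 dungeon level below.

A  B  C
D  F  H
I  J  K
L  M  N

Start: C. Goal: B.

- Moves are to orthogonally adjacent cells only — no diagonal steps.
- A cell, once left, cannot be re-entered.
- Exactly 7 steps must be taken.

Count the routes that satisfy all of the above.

5

Need simple routes of exactly 7 moves from C to B (Manhattan distance 1, so 3 moves are spent on a detour and 3 undoing it).
Enumerating: C H K N M J F B | C H K J F D A B | C H K J I D A B | C H K J I D F B | C H F J I D A B.
That gives 5 routes.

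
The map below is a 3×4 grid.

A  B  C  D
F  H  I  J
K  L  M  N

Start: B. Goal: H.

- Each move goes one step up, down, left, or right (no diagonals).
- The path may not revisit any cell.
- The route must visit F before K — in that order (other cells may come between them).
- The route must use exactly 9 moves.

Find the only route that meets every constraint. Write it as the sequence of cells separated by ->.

The waypoints must appear in the order F, K, with no cell reused.
Route from B: left to A, 2× down (reaching K), 3× right (reaching N), up to J, 2× left (reaching H) — 9 moves in all.
Check: order respected (F at step 2, K at step 3); 9 moves as required.

B -> A -> F -> K -> L -> M -> N -> J -> I -> H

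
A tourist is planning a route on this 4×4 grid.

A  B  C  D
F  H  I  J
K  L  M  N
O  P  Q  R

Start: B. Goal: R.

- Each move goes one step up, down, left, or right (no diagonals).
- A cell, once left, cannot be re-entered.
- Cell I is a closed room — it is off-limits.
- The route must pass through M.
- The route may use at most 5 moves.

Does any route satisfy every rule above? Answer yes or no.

One route that works: B → H → L → M → Q → R.

yes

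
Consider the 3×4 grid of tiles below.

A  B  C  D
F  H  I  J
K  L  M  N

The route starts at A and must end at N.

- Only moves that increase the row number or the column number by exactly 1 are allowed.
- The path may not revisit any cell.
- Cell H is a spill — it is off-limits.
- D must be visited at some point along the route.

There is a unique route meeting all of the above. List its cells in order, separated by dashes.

A - B - C - D - J - N

Moves only go right or down, so the column and row indices never decrease.
Route from A: right 3 to D, down 2 to N — 5 moves in all.
Check: all required cells visited.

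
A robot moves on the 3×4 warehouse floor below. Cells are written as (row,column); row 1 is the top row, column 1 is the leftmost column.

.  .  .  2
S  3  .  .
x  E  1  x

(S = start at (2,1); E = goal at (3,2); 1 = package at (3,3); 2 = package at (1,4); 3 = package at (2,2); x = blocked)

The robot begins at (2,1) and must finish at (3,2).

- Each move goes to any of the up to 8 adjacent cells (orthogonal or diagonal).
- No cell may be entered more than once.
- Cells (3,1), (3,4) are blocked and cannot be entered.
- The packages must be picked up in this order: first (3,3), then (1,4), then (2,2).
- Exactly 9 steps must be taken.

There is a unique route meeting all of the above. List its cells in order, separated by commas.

The waypoints must appear in the order (3,3), (1,4), (2,2), with no cell reused.
Route from (2,1): up 1 to (1,1), right 1 to (1,2), down-right 1 to (2,3), down 1 to (3,3), up-right 1 to (2,4), up 1 to (1,4), left 1 to (1,3), down-left 1 to (2,2), down 1 to (3,2) — 9 moves in all.
Check: order respected (1 at step 4, 2 at step 6, 3 at step 8); 9 moves as required.

(2,1), (1,1), (1,2), (2,3), (3,3), (2,4), (1,4), (1,3), (2,2), (3,2)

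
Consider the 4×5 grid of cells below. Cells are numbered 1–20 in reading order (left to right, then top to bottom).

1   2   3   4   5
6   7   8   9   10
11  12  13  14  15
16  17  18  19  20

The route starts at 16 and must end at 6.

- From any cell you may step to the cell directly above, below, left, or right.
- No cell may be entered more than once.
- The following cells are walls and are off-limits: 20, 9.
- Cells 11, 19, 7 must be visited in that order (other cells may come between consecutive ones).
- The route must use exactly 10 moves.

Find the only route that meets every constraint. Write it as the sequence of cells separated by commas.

The waypoints must appear in the order 11, 19, 7, with no cell reused.
Route from 16: up 1 to 11, right 1 to 12, down 1 to 17, right 2 to 19, up 1 to 14, left 1 to 13, up 1 to 8, left 2 to 6 — 10 moves in all.
Check: order respected (11 at step 1, 19 at step 5, 7 at step 9); 10 moves as required.

16, 11, 12, 17, 18, 19, 14, 13, 8, 7, 6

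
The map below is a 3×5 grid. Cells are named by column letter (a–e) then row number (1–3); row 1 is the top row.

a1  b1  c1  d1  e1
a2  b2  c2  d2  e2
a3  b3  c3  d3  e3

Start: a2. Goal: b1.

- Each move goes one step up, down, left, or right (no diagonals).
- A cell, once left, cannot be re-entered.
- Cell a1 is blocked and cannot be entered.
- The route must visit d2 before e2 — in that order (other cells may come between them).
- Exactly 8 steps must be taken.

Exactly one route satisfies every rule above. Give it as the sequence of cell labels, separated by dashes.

a2 - b2 - c2 - d2 - e2 - e1 - d1 - c1 - b1

The waypoints must appear in the order d2, e2, with no cell reused.
Route from a2: 4× right (reaching e2), up to e1, 3× left (reaching b1) — 8 moves in all.
Check: order respected (d2 at step 3, e2 at step 4); 8 moves as required.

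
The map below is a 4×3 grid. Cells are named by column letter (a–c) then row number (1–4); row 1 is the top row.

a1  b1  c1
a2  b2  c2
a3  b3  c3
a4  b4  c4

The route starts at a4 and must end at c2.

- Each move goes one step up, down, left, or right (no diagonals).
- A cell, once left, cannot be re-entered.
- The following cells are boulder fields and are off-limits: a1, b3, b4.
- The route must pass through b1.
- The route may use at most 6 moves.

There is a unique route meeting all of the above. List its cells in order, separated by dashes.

a4 - a3 - a2 - b2 - b1 - c1 - c2

The budget equals the shortest possible length, so every move has to be on a shortest route through the required cells.
Route from a4: 2× up (reaching a2), right to b2, up to b1, right to c1, down to c2 — 6 moves in all.
Check: all required cells visited; 6 ≤ 6 moves.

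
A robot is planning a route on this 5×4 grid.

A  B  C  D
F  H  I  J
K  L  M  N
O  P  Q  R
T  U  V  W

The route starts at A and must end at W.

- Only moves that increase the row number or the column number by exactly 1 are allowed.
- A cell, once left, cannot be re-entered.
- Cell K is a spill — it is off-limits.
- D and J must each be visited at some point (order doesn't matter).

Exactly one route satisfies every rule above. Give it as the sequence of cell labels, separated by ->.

Moves only go right or down, so the column and row indices never decrease.
Route from A: right 3 to D, down 4 to W — 7 moves in all.
Check: all required cells visited.

A -> B -> C -> D -> J -> N -> R -> W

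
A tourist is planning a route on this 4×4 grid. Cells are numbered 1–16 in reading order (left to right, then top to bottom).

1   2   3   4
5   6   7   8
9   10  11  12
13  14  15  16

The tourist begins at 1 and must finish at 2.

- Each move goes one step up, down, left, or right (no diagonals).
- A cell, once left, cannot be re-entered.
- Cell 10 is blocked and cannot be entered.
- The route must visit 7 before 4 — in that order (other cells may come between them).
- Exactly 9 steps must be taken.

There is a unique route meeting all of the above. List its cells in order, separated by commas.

The waypoints must appear in the order 7, 4, with no cell reused.
Route from 1: down 1 to 5, right 2 to 7, down 1 to 11, right 1 to 12, up 2 to 4, left 2 to 2 — 9 moves in all.
Check: order respected (7 at step 3, 4 at step 7); 9 moves as required.

1, 5, 6, 7, 11, 12, 8, 4, 3, 2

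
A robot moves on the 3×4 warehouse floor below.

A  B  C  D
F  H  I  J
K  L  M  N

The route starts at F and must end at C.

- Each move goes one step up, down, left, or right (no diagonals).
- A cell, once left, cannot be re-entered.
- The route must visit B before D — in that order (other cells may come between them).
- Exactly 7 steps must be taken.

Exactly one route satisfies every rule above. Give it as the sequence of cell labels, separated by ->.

F -> A -> B -> H -> I -> J -> D -> C

The waypoints must appear in the order B, D, with no cell reused.
Route from F: up 1 to A, right 1 to B, down 1 to H, right 2 to J, up 1 to D, left 1 to C — 7 moves in all.
Check: order respected (B at step 2, D at step 6); 7 moves as required.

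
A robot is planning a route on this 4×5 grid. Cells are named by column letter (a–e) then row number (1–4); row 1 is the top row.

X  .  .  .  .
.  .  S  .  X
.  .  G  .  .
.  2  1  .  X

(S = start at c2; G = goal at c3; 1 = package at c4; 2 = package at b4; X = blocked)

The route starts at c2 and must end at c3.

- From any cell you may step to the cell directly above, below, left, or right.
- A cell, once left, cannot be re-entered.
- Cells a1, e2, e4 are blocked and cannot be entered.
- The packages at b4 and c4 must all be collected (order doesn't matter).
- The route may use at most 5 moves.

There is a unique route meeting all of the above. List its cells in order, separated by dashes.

Any route must reach b4 and c4 and still end at c3 within 5 moves, so the order of the required stops is forced.
Route from c2: left 1 to b2, down 2 to b4, right 1 to c4, up 1 to c3 — 5 moves in all.
Check: all required cells visited; 5 ≤ 5 moves.

c2 - b2 - b3 - b4 - c4 - c3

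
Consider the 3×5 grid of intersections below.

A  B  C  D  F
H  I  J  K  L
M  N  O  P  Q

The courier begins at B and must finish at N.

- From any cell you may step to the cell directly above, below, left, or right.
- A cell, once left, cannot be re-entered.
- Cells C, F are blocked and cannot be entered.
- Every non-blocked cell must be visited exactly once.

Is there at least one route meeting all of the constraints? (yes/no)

Cell D has only one open neighbour but is neither the start nor the goal, so a Hamiltonian route would have to both enter and leave it through the same neighbour — impossible without revisiting.

no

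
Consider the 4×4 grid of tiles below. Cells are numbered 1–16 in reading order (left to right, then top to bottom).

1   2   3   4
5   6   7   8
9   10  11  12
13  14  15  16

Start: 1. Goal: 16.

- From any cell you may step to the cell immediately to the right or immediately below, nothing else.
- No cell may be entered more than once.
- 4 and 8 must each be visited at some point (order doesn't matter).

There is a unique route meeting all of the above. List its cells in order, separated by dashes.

1 - 2 - 3 - 4 - 8 - 12 - 16

Moves only go right or down, so the column and row indices never decrease.
Route from 1: 3× right (reaching 4), 3× down (reaching 16) — 6 moves in all.
Check: all required cells visited.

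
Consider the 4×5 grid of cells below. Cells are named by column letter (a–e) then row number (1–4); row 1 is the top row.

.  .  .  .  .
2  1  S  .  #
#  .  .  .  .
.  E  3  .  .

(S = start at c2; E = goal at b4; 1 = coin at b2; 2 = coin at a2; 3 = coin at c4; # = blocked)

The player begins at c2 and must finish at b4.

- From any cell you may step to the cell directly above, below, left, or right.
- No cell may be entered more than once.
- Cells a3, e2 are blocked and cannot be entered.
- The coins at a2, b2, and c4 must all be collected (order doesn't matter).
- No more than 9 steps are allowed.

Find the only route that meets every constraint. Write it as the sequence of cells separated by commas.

Any route must reach a2, b2, and c4 and still end at b4 within 9 moves, so the order of the required stops is forced.
Route from c2: up 1 to c1, left 2 to a1, down 1 to a2, right 1 to b2, down 1 to b3, right 1 to c3, down 1 to c4, left 1 to b4 — 9 moves in all.
Check: all required cells visited; 9 ≤ 9 moves.

c2, c1, b1, a1, a2, b2, b3, c3, c4, b4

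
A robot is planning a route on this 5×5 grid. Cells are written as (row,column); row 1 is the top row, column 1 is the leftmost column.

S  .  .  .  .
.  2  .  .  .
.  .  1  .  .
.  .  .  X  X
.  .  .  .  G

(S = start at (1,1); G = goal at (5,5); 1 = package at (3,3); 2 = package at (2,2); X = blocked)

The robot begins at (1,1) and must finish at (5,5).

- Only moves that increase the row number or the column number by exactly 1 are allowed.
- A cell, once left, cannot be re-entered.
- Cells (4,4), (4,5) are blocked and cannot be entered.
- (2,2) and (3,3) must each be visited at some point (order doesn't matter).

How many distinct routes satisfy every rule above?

4

A right/down-only route from (1,1) to (5,5) makes exactly 4 down-moves and 4 right-moves in some order.
With no other constraints that would be C(8,4) = 70 routes.
A monotone route can only reach the required cells in the order (2,2), (3,3), so split there and multiply the segment counts (each segment already excludes blocked cells): (1,1)→(2,2): 2; (2,2)→(3,3): 2; (3,3)→(5,5): 1; product = 4.
That gives 4 routes.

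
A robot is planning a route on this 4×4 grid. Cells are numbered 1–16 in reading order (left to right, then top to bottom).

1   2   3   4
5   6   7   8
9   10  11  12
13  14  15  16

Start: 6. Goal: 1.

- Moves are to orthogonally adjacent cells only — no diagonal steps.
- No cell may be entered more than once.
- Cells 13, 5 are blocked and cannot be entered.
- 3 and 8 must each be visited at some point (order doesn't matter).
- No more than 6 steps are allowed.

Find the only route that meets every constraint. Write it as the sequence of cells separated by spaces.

6 7 8 4 3 2 1

The 6-move cap with required stops at 3, 8 leaves no slack for detours.
Route from 6: 2× right (reaching 8), up to 4, 3× left (reaching 1) — 6 moves in all.
Check: all required cells visited; 6 ≤ 6 moves.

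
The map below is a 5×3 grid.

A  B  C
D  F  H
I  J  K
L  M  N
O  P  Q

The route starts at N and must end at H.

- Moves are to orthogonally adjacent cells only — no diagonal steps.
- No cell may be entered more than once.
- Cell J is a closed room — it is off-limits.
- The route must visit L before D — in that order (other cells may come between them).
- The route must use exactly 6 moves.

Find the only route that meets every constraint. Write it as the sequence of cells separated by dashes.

The waypoints must appear in the order L, D, with no cell reused.
Route from N: left 2 to L, up 2 to D, right 2 to H — 6 moves in all.
Check: order respected (L at step 2, D at step 4); 6 moves as required.

N - M - L - I - D - F - H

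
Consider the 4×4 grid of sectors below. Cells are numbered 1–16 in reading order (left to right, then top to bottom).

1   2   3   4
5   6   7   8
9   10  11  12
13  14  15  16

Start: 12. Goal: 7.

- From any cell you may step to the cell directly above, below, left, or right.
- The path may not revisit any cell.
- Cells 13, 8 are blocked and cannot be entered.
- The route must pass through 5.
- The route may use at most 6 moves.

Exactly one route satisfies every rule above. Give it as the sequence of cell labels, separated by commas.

12, 11, 10, 9, 5, 6, 7

The 6-move cap with required stops at 5 leaves no slack for detours.
Route from 12: left 3 to 9, up 1 to 5, right 2 to 7 — 6 moves in all.
Check: all required cells visited; 6 ≤ 6 moves.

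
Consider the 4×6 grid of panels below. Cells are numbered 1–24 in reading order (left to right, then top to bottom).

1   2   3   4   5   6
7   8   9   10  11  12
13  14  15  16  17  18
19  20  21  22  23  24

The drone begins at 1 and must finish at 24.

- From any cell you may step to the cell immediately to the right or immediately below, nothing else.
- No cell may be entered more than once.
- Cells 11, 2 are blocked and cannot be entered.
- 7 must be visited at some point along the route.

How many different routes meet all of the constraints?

A right/down-only route from 1 to 24 makes exactly 3 down-moves and 5 right-moves in some order.
With no other constraints that would be C(8,3) = 56 routes.
Split at 7 and multiply the segment counts (each segment already excludes blocked cells): 1→7: 1; 7→24: 18; product = 18.
That gives 18 routes.

18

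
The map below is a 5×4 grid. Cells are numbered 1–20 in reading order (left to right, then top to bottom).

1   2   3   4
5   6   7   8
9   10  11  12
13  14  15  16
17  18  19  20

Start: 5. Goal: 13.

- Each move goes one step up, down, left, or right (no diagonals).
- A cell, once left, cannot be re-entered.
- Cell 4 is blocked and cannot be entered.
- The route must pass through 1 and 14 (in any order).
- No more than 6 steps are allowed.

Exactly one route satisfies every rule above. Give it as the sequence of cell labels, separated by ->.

5 -> 1 -> 2 -> 6 -> 10 -> 14 -> 13

The budget equals the shortest possible length, so every move has to be on a shortest route through the required cells.
Route from 5: up to 1, right to 2, 3× down (reaching 14), left to 13 — 6 moves in all.
Check: all required cells visited; 6 ≤ 6 moves.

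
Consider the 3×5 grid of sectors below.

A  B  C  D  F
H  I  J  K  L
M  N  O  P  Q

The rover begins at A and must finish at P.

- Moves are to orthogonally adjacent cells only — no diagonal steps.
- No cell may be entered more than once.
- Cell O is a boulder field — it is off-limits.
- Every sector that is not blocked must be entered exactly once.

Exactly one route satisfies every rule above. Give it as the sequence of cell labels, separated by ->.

Need to visit all 14 open cells exactly once, starting at A and ending at P.
Cell M has only two open neighbours (H and N), so the path must pass straight through it: one of those is the cell it's entered from and the other is where it exits.
Route from A: down 2 to M, right 1 to N, up 2 to B, right 1 to C, down 1 to J, right 1 to K, up 1 to D, right 1 to F, down 2 to Q, left 1 to P — 13 moves in all.
Check: all 14 open cells covered.

A -> H -> M -> N -> I -> B -> C -> J -> K -> D -> F -> L -> Q -> P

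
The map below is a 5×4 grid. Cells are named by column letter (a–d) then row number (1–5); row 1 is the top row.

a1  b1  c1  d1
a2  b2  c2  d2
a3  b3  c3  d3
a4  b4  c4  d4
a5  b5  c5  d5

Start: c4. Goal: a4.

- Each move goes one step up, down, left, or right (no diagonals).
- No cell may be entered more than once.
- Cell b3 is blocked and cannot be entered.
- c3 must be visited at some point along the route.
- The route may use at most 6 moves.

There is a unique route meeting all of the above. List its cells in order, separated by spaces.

Any route must reach c3 and still end at a4 within 6 moves, so the order of the required stops is forced.
Route from c4: up 2 to c2, left 2 to a2, down 2 to a4 — 6 moves in all.
Check: all required cells visited; 6 ≤ 6 moves.

c4 c3 c2 b2 a2 a3 a4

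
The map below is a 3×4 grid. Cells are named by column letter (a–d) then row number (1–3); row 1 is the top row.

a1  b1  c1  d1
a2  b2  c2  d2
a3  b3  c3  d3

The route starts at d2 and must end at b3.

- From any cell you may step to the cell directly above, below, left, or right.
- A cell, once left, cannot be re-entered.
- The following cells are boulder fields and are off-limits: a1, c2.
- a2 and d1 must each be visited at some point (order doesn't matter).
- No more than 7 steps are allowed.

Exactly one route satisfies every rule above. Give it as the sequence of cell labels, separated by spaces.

The 7-move cap with required stops at a2, d1 leaves no slack for detours.
Route from d2: up 1 to d1, left 2 to b1, down 1 to b2, left 1 to a2, down 1 to a3, right 1 to b3 — 7 moves in all.
Check: all required cells visited; 7 ≤ 7 moves.

d2 d1 c1 b1 b2 a2 a3 b3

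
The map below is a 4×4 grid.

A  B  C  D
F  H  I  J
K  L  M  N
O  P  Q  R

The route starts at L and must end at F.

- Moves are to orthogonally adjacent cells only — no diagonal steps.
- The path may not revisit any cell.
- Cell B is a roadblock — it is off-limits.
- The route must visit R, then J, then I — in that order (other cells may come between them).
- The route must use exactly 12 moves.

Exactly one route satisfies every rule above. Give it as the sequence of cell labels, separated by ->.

The waypoints must appear in the order R, J, I, with no cell reused.
Route from L: left to K, down to O, 3× right (reaching R), 3× up (reaching D), left to C, down to I, 2× left (reaching F) — 12 moves in all.
Check: order respected (R at step 5, J at step 7, I at step 10); 12 moves as required.

L -> K -> O -> P -> Q -> R -> N -> J -> D -> C -> I -> H -> F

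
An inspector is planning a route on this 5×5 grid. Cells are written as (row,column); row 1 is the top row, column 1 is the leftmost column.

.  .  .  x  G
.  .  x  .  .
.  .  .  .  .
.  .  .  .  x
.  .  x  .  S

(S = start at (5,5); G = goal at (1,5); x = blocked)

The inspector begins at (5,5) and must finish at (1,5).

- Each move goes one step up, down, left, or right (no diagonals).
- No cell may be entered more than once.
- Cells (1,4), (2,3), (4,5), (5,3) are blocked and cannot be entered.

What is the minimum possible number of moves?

The Manhattan distance from (5,5) to (1,5) is |5−1| + |5−5| = 4, so at least 4 moves are needed.
That bound ignores the blocked cells. Measuring each leg by the fewest moves that actually steer around them ((5,5)→(1,5): 6) raises the lower bound to 6.
A route of 6 moves exists: (5,5) → (5,4) → (4,4) → (3,4) → (2,4) → (2,5) → (1,5).
Since 6 matches that lower bound, it is optimal.

6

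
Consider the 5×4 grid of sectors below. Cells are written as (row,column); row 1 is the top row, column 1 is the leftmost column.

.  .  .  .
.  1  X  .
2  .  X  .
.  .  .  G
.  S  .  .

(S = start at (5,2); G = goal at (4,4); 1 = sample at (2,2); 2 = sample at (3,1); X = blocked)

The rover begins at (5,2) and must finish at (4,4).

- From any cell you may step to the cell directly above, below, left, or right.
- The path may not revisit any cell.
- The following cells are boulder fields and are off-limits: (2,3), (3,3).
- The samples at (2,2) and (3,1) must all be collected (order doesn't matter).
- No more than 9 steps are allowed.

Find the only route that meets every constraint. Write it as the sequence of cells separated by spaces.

Any route must reach (2,2) and (3,1) and still end at (4,4) within 9 moves, so the order of the required stops is forced.
Route from (5,2): left to (5,1), 3× up (reaching (2,1)), right to (2,2), 2× down (reaching (4,2)), 2× right (reaching (4,4)) — 9 moves in all.
Check: all required cells visited; 9 ≤ 9 moves.

(5,2) (5,1) (4,1) (3,1) (2,1) (2,2) (3,2) (4,2) (4,3) (4,4)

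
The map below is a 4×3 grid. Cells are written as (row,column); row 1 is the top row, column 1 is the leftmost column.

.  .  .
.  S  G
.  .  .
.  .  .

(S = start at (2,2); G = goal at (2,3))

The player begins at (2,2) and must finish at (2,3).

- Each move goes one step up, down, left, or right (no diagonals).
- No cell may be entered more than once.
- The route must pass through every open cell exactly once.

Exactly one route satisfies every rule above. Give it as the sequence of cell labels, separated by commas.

Need to visit all 12 open cells exactly once, starting at (2,2) and ending at (2,3).
Cell (4,3) has only two open neighbours ((3,3) and (4,2)), so the path must pass straight through it: one of those is the cell it's entered from and the other is where it exits.
Route from (2,2): down 1 to (3,2), right 1 to (3,3), down 1 to (4,3), left 2 to (4,1), up 3 to (1,1), right 2 to (1,3), down 1 to (2,3) — 11 moves in all.
Check: all 12 open cells covered.

(2,2), (3,2), (3,3), (4,3), (4,2), (4,1), (3,1), (2,1), (1,1), (1,2), (1,3), (2,3)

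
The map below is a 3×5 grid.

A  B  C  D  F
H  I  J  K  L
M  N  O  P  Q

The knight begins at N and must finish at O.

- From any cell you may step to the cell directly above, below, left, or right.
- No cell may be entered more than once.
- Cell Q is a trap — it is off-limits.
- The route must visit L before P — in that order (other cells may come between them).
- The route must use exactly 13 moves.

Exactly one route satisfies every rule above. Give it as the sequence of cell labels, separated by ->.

N -> M -> H -> A -> B -> I -> J -> C -> D -> F -> L -> K -> P -> O

The waypoints must appear in the order L, P, with no cell reused.
Route from N: left to M, 2× up (reaching A), right to B, down to I, right to J, up to C, 2× right (reaching F), down to L, left to K, down to P, left to O — 13 moves in all.
Check: order respected (L at step 10, P at step 12); 13 moves as required.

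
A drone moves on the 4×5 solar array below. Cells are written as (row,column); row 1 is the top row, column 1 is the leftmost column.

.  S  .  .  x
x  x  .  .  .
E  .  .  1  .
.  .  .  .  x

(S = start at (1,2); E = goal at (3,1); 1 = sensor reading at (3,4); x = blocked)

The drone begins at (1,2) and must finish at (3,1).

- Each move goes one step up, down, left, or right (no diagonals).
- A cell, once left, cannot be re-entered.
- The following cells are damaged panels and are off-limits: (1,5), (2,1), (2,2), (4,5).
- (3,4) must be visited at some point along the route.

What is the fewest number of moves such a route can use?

7

Any route passes through (3,4) somewhere between (1,2) and (3,1). Summing Manhattan distances along the two legs ((1,2) → (3,4) → (3,1)) gives a lower bound of 4 + 3 = 7 moves.
A route of 7 moves achieves this: (1,2) → (1,3) → (2,3) → (2,4) → (3,4) → (3,3) → (3,2) → (3,1).
Since 7 matches the lower bound, it is optimal.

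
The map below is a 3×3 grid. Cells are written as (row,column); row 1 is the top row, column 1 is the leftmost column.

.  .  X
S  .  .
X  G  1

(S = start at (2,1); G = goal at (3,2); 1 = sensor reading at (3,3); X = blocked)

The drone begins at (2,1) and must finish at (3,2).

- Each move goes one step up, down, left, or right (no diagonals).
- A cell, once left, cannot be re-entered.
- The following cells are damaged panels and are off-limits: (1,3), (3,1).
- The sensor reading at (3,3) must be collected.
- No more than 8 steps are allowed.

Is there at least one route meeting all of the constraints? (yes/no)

One route that works: (2,1) → (2,2) → (2,3) → (3,3) → (3,2).

yes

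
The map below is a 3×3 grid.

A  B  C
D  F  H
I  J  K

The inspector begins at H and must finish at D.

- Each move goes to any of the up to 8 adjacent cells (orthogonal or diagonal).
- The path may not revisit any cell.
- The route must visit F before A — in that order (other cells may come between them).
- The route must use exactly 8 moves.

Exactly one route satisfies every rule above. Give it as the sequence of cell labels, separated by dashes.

The waypoints must appear in the order F, A, with no cell reused.
Route from H: down 1 to K, left 2 to I, up-right 2 to C, left 2 to A, down 1 to D — 8 moves in all.
Check: order respected (F at step 4, A at step 7); 8 moves as required.

H - K - J - I - F - C - B - A - D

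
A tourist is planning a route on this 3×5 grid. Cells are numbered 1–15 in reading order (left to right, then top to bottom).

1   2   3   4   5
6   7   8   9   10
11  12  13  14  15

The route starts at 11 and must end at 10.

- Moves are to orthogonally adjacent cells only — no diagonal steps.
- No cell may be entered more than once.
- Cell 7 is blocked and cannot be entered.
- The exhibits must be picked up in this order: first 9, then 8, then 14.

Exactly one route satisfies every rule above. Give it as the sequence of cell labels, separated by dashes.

The waypoints must appear in the order 9, 8, 14, with no cell reused.
Route from 11: 2× up (reaching 1), 3× right (reaching 4), down to 9, left to 8, down to 13, 2× right (reaching 15), up to 10 — 11 moves in all.
Check: order respected (9 at step 6, 8 at step 7, 14 at step 9).

11 - 6 - 1 - 2 - 3 - 4 - 9 - 8 - 13 - 14 - 15 - 10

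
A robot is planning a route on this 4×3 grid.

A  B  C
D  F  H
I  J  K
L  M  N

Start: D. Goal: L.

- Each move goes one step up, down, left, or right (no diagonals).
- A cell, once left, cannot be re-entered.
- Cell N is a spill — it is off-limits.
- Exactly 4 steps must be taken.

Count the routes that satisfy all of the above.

Need simple routes of exactly 4 moves from D to L (Manhattan distance 2, so 1 moves are spent on a detour and 1 undoing it).
Enumerating: D I J M L | D F J M L | D F J I L.
That gives 3 routes.

3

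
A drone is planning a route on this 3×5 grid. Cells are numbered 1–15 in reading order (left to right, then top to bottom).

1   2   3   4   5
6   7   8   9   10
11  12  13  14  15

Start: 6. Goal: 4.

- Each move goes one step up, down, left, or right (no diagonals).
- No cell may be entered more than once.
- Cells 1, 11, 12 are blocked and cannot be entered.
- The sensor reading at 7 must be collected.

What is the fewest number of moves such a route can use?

4

Any route passes through 7 somewhere between 6 and 4. Summing Manhattan distances along the two legs (6 → 7 → 4) gives a lower bound of 1 + 3 = 4 moves.
A route of 4 moves achieves this: 6 → 7 → 2 → 3 → 4.
Since 4 matches the lower bound, it is optimal.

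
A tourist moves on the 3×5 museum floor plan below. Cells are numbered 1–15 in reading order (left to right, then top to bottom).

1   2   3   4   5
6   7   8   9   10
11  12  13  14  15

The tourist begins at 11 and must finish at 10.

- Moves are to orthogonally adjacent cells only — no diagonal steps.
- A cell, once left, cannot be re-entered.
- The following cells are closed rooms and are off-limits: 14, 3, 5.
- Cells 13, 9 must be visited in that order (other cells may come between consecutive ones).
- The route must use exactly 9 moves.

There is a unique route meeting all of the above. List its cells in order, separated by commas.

11, 6, 1, 2, 7, 12, 13, 8, 9, 10

The waypoints must appear in the order 13, 9, with no cell reused.
Route from 11: 2× up (reaching 1), right to 2, 2× down (reaching 12), right to 13, up to 8, 2× right (reaching 10) — 9 moves in all.
Check: order respected (13 at step 6, 9 at step 8); 9 moves as required.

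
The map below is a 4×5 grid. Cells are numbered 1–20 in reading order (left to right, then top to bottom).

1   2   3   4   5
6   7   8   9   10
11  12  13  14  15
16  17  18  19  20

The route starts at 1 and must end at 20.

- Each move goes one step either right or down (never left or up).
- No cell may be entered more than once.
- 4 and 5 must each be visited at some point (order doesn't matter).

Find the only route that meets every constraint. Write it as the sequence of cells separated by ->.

Moves only go right or down, so the column and row indices never decrease.
Route from 1: right 4 to 5, down 3 to 20 — 7 moves in all.
Check: all required cells visited.

1 -> 2 -> 3 -> 4 -> 5 -> 10 -> 15 -> 20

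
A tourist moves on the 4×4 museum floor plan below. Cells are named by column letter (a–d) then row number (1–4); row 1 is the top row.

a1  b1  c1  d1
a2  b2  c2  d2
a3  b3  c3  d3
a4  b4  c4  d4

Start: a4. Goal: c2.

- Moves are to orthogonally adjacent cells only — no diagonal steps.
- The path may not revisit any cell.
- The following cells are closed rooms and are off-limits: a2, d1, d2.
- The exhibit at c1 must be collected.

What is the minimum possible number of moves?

Any route passes through c1 somewhere between a4 and c2. Summing Manhattan distances along the two legs (a4 → c1 → c2) gives a lower bound of 5 + 1 = 6 moves.
A route of 6 moves achieves this: a4 → a3 → b3 → b2 → b1 → c1 → c2.
Since 6 matches the lower bound, it is optimal.

6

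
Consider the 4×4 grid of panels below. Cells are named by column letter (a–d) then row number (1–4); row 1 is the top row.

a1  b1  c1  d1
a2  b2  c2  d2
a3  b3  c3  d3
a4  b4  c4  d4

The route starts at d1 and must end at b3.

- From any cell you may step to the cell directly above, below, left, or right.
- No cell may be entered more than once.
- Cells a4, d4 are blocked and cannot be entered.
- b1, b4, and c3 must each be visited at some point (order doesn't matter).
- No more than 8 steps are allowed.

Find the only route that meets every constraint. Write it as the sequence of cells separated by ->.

d1 -> c1 -> b1 -> b2 -> c2 -> c3 -> c4 -> b4 -> b3

The 8-move cap with required stops at b1, b4, c3 leaves no slack for detours.
Route from d1: 2× left (reaching b1), down to b2, right to c2, 2× down (reaching c4), left to b4, up to b3 — 8 moves in all.
Check: all required cells visited; 8 ≤ 8 moves.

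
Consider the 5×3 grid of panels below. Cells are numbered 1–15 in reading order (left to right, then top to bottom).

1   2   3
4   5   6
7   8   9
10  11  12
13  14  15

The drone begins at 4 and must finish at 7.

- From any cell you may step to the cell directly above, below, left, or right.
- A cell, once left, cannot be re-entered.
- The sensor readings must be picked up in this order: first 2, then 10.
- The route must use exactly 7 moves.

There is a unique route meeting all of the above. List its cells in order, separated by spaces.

4 1 2 5 8 11 10 7

The waypoints must appear in the order 2, 10, with no cell reused.
Route from 4: up to 1, right to 2, 3× down (reaching 11), left to 10, up to 7 — 7 moves in all.
Check: order respected (2 at step 2, 10 at step 6); 7 moves as required.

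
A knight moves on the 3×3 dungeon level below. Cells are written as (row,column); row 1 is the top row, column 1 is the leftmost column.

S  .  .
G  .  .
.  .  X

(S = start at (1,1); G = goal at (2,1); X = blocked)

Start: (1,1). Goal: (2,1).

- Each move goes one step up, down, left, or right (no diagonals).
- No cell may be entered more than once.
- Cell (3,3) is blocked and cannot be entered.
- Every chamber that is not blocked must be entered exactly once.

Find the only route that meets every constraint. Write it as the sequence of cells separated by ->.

(1,1) -> (1,2) -> (1,3) -> (2,3) -> (2,2) -> (3,2) -> (3,1) -> (2,1)

Need to visit all 8 open cells exactly once, starting at (1,1) and ending at (2,1).
Cell (3,1) has only two open neighbours ((2,1) and (3,2)), so the path must pass straight through it: one of those is the cell it's entered from and the other is where it exits.
Route from (1,1): 2× right (reaching (1,3)), down to (2,3), left to (2,2), down to (3,2), left to (3,1), up to (2,1) — 7 moves in all.
Check: all 8 open cells covered.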